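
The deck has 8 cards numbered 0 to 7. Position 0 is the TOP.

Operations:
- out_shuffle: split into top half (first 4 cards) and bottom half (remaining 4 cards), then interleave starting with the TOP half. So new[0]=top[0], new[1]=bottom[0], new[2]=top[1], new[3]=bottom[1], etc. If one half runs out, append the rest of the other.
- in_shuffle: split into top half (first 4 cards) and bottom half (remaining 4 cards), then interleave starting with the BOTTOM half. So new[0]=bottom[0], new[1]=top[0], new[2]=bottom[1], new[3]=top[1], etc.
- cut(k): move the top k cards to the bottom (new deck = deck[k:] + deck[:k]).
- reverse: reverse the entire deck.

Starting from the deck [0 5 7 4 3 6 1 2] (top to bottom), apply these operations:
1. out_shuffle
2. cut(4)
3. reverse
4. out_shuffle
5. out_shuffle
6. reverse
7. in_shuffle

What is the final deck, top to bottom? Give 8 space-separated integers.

After op 1 (out_shuffle): [0 3 5 6 7 1 4 2]
After op 2 (cut(4)): [7 1 4 2 0 3 5 6]
After op 3 (reverse): [6 5 3 0 2 4 1 7]
After op 4 (out_shuffle): [6 2 5 4 3 1 0 7]
After op 5 (out_shuffle): [6 3 2 1 5 0 4 7]
After op 6 (reverse): [7 4 0 5 1 2 3 6]
After op 7 (in_shuffle): [1 7 2 4 3 0 6 5]

Answer: 1 7 2 4 3 0 6 5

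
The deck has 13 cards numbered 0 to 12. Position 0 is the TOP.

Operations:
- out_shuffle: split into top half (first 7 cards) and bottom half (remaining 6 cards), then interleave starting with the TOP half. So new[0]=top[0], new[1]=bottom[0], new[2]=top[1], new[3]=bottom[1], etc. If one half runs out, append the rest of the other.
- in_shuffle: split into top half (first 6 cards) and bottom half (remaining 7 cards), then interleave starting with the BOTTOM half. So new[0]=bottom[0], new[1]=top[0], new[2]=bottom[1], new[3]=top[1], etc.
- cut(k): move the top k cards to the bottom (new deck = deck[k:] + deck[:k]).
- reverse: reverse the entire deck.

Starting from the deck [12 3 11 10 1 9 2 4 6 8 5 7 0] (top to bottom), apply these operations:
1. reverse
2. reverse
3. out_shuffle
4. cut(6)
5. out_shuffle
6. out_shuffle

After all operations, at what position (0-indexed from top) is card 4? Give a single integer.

After op 1 (reverse): [0 7 5 8 6 4 2 9 1 10 11 3 12]
After op 2 (reverse): [12 3 11 10 1 9 2 4 6 8 5 7 0]
After op 3 (out_shuffle): [12 4 3 6 11 8 10 5 1 7 9 0 2]
After op 4 (cut(6)): [10 5 1 7 9 0 2 12 4 3 6 11 8]
After op 5 (out_shuffle): [10 12 5 4 1 3 7 6 9 11 0 8 2]
After op 6 (out_shuffle): [10 6 12 9 5 11 4 0 1 8 3 2 7]
Card 4 is at position 6.

Answer: 6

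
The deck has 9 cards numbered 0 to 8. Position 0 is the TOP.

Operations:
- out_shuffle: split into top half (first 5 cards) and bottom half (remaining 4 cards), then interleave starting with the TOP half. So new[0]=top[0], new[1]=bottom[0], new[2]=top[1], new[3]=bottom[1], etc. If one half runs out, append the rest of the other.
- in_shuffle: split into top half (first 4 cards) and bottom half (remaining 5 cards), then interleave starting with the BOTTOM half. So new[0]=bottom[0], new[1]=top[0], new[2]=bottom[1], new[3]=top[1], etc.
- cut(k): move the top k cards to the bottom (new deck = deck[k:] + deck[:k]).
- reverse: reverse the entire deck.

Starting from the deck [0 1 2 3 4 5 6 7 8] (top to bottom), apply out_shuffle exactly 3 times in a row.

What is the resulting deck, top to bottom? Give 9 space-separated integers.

After op 1 (out_shuffle): [0 5 1 6 2 7 3 8 4]
After op 2 (out_shuffle): [0 7 5 3 1 8 6 4 2]
After op 3 (out_shuffle): [0 8 7 6 5 4 3 2 1]

Answer: 0 8 7 6 5 4 3 2 1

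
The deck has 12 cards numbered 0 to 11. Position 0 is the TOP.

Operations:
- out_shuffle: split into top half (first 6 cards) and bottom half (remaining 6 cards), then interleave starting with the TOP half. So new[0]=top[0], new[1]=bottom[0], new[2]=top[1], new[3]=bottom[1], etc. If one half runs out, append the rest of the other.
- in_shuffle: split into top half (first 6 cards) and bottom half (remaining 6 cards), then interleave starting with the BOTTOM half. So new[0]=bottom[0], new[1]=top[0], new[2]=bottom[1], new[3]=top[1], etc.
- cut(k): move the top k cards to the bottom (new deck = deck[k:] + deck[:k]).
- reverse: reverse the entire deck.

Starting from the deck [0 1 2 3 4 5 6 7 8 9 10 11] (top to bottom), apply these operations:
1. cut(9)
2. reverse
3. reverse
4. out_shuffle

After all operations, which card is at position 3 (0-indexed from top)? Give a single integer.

After op 1 (cut(9)): [9 10 11 0 1 2 3 4 5 6 7 8]
After op 2 (reverse): [8 7 6 5 4 3 2 1 0 11 10 9]
After op 3 (reverse): [9 10 11 0 1 2 3 4 5 6 7 8]
After op 4 (out_shuffle): [9 3 10 4 11 5 0 6 1 7 2 8]
Position 3: card 4.

Answer: 4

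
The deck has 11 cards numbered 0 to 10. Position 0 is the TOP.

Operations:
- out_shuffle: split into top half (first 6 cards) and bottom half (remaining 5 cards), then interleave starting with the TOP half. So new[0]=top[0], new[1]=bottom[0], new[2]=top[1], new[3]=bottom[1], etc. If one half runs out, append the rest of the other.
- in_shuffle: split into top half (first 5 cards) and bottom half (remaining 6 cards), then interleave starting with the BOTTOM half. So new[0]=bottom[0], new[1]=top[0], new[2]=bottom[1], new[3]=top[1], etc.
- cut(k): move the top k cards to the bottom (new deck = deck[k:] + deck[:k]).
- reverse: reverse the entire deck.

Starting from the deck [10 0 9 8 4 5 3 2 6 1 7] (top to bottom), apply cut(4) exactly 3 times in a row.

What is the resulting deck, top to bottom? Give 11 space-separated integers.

Answer: 0 9 8 4 5 3 2 6 1 7 10

Derivation:
After op 1 (cut(4)): [4 5 3 2 6 1 7 10 0 9 8]
After op 2 (cut(4)): [6 1 7 10 0 9 8 4 5 3 2]
After op 3 (cut(4)): [0 9 8 4 5 3 2 6 1 7 10]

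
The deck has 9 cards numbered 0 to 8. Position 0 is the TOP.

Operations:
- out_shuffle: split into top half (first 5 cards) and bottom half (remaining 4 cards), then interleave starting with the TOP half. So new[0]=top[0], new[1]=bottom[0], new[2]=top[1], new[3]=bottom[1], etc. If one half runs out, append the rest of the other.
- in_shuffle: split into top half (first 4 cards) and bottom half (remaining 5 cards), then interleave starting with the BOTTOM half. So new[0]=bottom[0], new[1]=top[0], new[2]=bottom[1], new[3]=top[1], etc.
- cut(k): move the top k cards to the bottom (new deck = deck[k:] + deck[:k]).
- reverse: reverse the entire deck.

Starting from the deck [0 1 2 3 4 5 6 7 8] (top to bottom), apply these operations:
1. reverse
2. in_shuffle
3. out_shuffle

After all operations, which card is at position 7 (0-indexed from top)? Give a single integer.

After op 1 (reverse): [8 7 6 5 4 3 2 1 0]
After op 2 (in_shuffle): [4 8 3 7 2 6 1 5 0]
After op 3 (out_shuffle): [4 6 8 1 3 5 7 0 2]
Position 7: card 0.

Answer: 0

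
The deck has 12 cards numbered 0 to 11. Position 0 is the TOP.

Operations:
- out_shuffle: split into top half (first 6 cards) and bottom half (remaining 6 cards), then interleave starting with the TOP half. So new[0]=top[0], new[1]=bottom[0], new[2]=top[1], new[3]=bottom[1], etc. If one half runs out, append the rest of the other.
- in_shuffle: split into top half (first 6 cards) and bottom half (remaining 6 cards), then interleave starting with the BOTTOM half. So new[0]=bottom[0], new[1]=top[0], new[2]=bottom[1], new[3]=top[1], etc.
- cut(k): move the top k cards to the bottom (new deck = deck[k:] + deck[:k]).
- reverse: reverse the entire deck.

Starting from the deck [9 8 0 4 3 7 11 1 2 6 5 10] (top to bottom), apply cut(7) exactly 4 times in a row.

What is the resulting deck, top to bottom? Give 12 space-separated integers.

Answer: 3 7 11 1 2 6 5 10 9 8 0 4

Derivation:
After op 1 (cut(7)): [1 2 6 5 10 9 8 0 4 3 7 11]
After op 2 (cut(7)): [0 4 3 7 11 1 2 6 5 10 9 8]
After op 3 (cut(7)): [6 5 10 9 8 0 4 3 7 11 1 2]
After op 4 (cut(7)): [3 7 11 1 2 6 5 10 9 8 0 4]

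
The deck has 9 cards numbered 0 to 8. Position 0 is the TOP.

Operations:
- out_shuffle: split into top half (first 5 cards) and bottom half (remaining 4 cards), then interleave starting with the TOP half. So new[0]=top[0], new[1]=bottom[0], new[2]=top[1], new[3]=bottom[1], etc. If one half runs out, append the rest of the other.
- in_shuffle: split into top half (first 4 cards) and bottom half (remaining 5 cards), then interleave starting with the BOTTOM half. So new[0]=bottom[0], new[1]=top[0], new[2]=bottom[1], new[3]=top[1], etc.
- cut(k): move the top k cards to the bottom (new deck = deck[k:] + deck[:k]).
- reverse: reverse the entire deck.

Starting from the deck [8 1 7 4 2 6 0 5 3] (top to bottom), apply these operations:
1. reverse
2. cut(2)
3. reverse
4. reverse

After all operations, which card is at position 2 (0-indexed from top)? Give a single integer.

Answer: 2

Derivation:
After op 1 (reverse): [3 5 0 6 2 4 7 1 8]
After op 2 (cut(2)): [0 6 2 4 7 1 8 3 5]
After op 3 (reverse): [5 3 8 1 7 4 2 6 0]
After op 4 (reverse): [0 6 2 4 7 1 8 3 5]
Position 2: card 2.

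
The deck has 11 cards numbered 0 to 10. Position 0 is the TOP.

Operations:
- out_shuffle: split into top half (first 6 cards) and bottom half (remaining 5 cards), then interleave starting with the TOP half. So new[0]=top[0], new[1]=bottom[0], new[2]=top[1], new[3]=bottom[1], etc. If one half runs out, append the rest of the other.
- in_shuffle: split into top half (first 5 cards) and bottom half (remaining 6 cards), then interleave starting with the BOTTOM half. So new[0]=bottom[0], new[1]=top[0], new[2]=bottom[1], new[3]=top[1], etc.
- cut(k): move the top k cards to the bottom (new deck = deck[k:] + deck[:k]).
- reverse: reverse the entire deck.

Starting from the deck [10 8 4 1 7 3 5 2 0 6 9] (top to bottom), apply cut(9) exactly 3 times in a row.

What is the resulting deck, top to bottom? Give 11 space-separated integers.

After op 1 (cut(9)): [6 9 10 8 4 1 7 3 5 2 0]
After op 2 (cut(9)): [2 0 6 9 10 8 4 1 7 3 5]
After op 3 (cut(9)): [3 5 2 0 6 9 10 8 4 1 7]

Answer: 3 5 2 0 6 9 10 8 4 1 7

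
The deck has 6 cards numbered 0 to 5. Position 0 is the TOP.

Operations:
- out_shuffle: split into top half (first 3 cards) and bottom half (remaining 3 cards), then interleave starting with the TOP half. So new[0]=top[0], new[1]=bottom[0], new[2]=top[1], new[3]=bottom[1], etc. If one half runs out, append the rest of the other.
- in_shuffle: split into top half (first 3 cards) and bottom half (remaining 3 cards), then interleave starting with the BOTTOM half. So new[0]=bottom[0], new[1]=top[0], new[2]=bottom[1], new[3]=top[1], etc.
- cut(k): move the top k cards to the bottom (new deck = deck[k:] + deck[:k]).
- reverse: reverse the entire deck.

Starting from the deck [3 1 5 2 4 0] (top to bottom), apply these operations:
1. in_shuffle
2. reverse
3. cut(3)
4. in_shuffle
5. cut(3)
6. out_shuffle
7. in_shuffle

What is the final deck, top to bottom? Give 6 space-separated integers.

After op 1 (in_shuffle): [2 3 4 1 0 5]
After op 2 (reverse): [5 0 1 4 3 2]
After op 3 (cut(3)): [4 3 2 5 0 1]
After op 4 (in_shuffle): [5 4 0 3 1 2]
After op 5 (cut(3)): [3 1 2 5 4 0]
After op 6 (out_shuffle): [3 5 1 4 2 0]
After op 7 (in_shuffle): [4 3 2 5 0 1]

Answer: 4 3 2 5 0 1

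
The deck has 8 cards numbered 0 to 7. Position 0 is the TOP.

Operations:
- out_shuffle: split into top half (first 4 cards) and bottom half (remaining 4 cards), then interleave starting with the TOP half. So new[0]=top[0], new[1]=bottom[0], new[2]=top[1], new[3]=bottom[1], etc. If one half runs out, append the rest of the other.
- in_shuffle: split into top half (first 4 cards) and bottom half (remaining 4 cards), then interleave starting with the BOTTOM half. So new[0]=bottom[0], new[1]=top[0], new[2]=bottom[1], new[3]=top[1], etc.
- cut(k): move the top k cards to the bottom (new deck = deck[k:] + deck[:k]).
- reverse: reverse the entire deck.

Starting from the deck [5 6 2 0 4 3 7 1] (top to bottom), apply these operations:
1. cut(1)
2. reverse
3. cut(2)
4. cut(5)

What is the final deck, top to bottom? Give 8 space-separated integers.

After op 1 (cut(1)): [6 2 0 4 3 7 1 5]
After op 2 (reverse): [5 1 7 3 4 0 2 6]
After op 3 (cut(2)): [7 3 4 0 2 6 5 1]
After op 4 (cut(5)): [6 5 1 7 3 4 0 2]

Answer: 6 5 1 7 3 4 0 2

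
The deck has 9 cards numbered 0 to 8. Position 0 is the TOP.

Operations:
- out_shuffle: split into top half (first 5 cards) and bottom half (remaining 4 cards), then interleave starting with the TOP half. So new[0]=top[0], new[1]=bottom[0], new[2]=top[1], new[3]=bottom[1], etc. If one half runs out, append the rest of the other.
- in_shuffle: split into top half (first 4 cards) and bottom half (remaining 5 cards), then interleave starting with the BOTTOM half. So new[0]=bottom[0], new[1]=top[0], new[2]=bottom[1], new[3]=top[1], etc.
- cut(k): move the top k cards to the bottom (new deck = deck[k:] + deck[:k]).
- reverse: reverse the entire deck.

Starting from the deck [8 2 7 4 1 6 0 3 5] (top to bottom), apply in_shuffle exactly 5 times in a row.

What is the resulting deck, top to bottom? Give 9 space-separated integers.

After op 1 (in_shuffle): [1 8 6 2 0 7 3 4 5]
After op 2 (in_shuffle): [0 1 7 8 3 6 4 2 5]
After op 3 (in_shuffle): [3 0 6 1 4 7 2 8 5]
After op 4 (in_shuffle): [4 3 7 0 2 6 8 1 5]
After op 5 (in_shuffle): [2 4 6 3 8 7 1 0 5]

Answer: 2 4 6 3 8 7 1 0 5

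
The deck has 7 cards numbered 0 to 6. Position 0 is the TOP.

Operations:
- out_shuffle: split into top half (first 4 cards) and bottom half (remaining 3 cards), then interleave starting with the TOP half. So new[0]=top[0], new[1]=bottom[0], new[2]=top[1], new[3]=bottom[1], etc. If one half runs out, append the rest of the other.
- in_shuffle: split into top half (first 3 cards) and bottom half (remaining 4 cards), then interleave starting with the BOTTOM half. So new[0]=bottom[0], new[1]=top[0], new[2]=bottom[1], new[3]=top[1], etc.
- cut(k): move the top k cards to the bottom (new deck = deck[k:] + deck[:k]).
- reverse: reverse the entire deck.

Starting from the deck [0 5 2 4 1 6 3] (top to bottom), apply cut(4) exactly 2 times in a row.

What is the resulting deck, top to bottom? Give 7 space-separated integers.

After op 1 (cut(4)): [1 6 3 0 5 2 4]
After op 2 (cut(4)): [5 2 4 1 6 3 0]

Answer: 5 2 4 1 6 3 0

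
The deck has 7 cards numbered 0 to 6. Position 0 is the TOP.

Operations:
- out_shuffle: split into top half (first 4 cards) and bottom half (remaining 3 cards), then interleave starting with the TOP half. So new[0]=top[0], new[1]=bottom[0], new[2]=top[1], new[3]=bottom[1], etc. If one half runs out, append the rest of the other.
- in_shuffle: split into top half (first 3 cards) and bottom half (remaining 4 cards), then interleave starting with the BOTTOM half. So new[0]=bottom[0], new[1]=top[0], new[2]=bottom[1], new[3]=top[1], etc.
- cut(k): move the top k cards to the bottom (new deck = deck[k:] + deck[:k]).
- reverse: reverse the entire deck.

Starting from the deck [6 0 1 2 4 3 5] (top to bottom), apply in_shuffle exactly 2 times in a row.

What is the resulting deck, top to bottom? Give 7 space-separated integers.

After op 1 (in_shuffle): [2 6 4 0 3 1 5]
After op 2 (in_shuffle): [0 2 3 6 1 4 5]

Answer: 0 2 3 6 1 4 5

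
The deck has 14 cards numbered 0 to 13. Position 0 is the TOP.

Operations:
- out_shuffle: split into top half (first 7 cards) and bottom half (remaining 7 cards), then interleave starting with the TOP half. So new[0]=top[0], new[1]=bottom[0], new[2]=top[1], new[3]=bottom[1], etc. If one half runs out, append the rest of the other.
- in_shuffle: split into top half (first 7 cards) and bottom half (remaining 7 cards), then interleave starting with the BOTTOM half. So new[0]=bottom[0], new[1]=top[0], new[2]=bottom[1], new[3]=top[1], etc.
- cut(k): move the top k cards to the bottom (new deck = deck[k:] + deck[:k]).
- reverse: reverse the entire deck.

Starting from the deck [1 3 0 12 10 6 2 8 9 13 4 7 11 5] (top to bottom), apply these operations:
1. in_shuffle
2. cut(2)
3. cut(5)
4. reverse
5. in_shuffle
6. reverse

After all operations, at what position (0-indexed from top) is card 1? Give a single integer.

After op 1 (in_shuffle): [8 1 9 3 13 0 4 12 7 10 11 6 5 2]
After op 2 (cut(2)): [9 3 13 0 4 12 7 10 11 6 5 2 8 1]
After op 3 (cut(5)): [12 7 10 11 6 5 2 8 1 9 3 13 0 4]
After op 4 (reverse): [4 0 13 3 9 1 8 2 5 6 11 10 7 12]
After op 5 (in_shuffle): [2 4 5 0 6 13 11 3 10 9 7 1 12 8]
After op 6 (reverse): [8 12 1 7 9 10 3 11 13 6 0 5 4 2]
Card 1 is at position 2.

Answer: 2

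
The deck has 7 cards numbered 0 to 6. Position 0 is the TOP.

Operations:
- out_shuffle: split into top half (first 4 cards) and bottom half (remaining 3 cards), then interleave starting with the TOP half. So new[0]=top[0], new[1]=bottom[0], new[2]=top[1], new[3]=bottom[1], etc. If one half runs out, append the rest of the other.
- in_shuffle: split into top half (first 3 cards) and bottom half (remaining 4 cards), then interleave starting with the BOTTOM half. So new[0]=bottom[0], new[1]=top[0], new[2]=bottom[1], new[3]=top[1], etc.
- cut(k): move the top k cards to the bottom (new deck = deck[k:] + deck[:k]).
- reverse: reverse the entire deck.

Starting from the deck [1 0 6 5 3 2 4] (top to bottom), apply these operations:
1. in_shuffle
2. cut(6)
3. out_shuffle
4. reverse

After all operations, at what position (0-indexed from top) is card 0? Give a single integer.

After op 1 (in_shuffle): [5 1 3 0 2 6 4]
After op 2 (cut(6)): [4 5 1 3 0 2 6]
After op 3 (out_shuffle): [4 0 5 2 1 6 3]
After op 4 (reverse): [3 6 1 2 5 0 4]
Card 0 is at position 5.

Answer: 5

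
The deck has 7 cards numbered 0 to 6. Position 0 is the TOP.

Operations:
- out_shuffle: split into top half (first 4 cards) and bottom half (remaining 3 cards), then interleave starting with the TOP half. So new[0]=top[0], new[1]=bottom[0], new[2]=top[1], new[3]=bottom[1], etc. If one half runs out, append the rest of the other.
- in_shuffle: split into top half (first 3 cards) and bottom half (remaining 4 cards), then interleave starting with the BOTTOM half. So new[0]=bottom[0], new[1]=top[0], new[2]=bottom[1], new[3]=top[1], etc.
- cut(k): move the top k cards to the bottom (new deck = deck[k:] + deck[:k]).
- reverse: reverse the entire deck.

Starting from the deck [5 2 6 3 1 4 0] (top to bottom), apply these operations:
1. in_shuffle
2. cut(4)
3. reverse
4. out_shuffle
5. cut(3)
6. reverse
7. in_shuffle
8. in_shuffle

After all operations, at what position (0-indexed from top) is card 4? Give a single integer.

Answer: 5

Derivation:
After op 1 (in_shuffle): [3 5 1 2 4 6 0]
After op 2 (cut(4)): [4 6 0 3 5 1 2]
After op 3 (reverse): [2 1 5 3 0 6 4]
After op 4 (out_shuffle): [2 0 1 6 5 4 3]
After op 5 (cut(3)): [6 5 4 3 2 0 1]
After op 6 (reverse): [1 0 2 3 4 5 6]
After op 7 (in_shuffle): [3 1 4 0 5 2 6]
After op 8 (in_shuffle): [0 3 5 1 2 4 6]
Card 4 is at position 5.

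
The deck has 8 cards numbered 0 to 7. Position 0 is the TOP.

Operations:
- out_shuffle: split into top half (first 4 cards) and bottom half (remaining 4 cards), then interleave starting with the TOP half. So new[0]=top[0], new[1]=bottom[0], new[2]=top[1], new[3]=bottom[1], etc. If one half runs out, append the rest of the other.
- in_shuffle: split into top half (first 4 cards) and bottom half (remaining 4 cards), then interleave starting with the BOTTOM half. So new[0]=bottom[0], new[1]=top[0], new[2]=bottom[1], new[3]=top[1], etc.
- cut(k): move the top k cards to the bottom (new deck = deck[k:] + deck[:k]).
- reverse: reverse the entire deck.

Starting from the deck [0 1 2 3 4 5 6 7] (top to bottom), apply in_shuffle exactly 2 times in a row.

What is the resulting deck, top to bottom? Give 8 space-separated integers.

After op 1 (in_shuffle): [4 0 5 1 6 2 7 3]
After op 2 (in_shuffle): [6 4 2 0 7 5 3 1]

Answer: 6 4 2 0 7 5 3 1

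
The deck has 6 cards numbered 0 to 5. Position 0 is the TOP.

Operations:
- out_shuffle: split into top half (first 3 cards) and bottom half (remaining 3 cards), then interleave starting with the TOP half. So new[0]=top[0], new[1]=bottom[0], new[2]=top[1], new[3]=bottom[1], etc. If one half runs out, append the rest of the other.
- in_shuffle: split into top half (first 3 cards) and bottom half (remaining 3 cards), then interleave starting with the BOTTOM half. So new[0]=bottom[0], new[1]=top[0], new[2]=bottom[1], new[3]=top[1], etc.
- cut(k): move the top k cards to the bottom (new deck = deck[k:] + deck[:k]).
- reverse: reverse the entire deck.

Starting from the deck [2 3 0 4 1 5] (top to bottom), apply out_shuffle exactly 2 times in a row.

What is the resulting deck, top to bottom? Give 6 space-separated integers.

Answer: 2 1 4 0 3 5

Derivation:
After op 1 (out_shuffle): [2 4 3 1 0 5]
After op 2 (out_shuffle): [2 1 4 0 3 5]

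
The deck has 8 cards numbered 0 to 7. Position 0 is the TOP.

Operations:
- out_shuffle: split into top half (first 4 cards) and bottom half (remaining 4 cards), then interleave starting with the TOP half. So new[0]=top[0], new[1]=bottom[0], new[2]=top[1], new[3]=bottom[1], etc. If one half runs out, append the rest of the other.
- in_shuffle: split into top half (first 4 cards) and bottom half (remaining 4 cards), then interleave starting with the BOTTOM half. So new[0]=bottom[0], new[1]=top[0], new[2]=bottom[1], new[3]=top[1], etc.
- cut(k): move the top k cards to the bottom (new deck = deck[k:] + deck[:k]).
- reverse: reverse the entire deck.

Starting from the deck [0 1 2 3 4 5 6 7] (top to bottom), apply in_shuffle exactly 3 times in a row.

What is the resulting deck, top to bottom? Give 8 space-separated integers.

Answer: 7 6 5 4 3 2 1 0

Derivation:
After op 1 (in_shuffle): [4 0 5 1 6 2 7 3]
After op 2 (in_shuffle): [6 4 2 0 7 5 3 1]
After op 3 (in_shuffle): [7 6 5 4 3 2 1 0]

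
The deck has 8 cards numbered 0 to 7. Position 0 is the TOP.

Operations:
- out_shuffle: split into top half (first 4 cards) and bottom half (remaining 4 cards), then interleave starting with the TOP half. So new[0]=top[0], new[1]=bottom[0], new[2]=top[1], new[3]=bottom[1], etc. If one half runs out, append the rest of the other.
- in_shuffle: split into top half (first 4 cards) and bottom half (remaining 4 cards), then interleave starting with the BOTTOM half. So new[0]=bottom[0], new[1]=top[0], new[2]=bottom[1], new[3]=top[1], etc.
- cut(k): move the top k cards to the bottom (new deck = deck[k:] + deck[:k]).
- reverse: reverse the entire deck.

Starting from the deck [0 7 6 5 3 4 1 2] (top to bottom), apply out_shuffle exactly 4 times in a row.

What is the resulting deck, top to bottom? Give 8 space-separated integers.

Answer: 0 3 7 4 6 1 5 2

Derivation:
After op 1 (out_shuffle): [0 3 7 4 6 1 5 2]
After op 2 (out_shuffle): [0 6 3 1 7 5 4 2]
After op 3 (out_shuffle): [0 7 6 5 3 4 1 2]
After op 4 (out_shuffle): [0 3 7 4 6 1 5 2]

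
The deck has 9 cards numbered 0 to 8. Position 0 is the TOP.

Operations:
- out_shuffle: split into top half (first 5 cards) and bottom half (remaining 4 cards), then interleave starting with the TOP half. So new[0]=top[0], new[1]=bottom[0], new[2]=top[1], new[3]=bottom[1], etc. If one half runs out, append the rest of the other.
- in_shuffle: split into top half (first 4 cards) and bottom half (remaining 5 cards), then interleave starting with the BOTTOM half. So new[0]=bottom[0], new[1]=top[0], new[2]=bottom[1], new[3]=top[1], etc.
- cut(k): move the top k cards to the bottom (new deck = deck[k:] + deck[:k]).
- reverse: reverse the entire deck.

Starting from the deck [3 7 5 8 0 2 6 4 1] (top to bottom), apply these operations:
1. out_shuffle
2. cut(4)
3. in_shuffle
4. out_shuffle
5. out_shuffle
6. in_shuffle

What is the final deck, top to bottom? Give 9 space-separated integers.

After op 1 (out_shuffle): [3 2 7 6 5 4 8 1 0]
After op 2 (cut(4)): [5 4 8 1 0 3 2 7 6]
After op 3 (in_shuffle): [0 5 3 4 2 8 7 1 6]
After op 4 (out_shuffle): [0 8 5 7 3 1 4 6 2]
After op 5 (out_shuffle): [0 1 8 4 5 6 7 2 3]
After op 6 (in_shuffle): [5 0 6 1 7 8 2 4 3]

Answer: 5 0 6 1 7 8 2 4 3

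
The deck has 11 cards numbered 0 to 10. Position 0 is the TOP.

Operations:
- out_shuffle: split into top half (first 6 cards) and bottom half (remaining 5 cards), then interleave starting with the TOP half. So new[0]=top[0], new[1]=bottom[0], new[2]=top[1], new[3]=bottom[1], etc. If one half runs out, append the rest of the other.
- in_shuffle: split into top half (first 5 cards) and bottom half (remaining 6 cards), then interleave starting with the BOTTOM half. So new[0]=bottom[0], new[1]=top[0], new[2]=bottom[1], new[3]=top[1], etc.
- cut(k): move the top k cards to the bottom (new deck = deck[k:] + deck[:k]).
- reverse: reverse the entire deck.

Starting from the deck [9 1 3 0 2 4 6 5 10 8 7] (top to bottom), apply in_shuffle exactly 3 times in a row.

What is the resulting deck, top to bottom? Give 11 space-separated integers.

After op 1 (in_shuffle): [4 9 6 1 5 3 10 0 8 2 7]
After op 2 (in_shuffle): [3 4 10 9 0 6 8 1 2 5 7]
After op 3 (in_shuffle): [6 3 8 4 1 10 2 9 5 0 7]

Answer: 6 3 8 4 1 10 2 9 5 0 7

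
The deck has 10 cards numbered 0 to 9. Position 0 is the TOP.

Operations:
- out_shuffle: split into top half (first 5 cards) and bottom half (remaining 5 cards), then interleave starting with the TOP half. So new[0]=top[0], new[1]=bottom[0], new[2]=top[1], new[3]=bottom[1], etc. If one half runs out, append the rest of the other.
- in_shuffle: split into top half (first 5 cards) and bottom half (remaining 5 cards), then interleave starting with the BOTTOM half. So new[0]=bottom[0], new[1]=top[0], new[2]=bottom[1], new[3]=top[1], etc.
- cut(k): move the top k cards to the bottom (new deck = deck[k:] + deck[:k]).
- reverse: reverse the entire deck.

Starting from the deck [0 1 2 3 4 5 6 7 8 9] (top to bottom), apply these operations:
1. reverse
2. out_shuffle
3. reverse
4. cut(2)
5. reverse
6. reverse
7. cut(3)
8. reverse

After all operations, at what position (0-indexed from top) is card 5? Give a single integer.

Answer: 3

Derivation:
After op 1 (reverse): [9 8 7 6 5 4 3 2 1 0]
After op 2 (out_shuffle): [9 4 8 3 7 2 6 1 5 0]
After op 3 (reverse): [0 5 1 6 2 7 3 8 4 9]
After op 4 (cut(2)): [1 6 2 7 3 8 4 9 0 5]
After op 5 (reverse): [5 0 9 4 8 3 7 2 6 1]
After op 6 (reverse): [1 6 2 7 3 8 4 9 0 5]
After op 7 (cut(3)): [7 3 8 4 9 0 5 1 6 2]
After op 8 (reverse): [2 6 1 5 0 9 4 8 3 7]
Card 5 is at position 3.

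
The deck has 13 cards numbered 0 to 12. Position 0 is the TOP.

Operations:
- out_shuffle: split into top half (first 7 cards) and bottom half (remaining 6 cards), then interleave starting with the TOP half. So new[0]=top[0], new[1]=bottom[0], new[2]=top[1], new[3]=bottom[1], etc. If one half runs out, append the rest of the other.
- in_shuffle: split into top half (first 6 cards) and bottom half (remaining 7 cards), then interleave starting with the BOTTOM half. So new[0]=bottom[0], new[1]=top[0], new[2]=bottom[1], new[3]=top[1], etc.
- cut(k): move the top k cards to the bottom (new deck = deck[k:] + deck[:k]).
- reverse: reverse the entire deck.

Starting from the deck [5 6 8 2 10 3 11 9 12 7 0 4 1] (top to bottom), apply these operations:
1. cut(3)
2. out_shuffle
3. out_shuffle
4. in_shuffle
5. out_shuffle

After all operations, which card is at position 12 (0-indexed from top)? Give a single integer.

After op 1 (cut(3)): [2 10 3 11 9 12 7 0 4 1 5 6 8]
After op 2 (out_shuffle): [2 0 10 4 3 1 11 5 9 6 12 8 7]
After op 3 (out_shuffle): [2 5 0 9 10 6 4 12 3 8 1 7 11]
After op 4 (in_shuffle): [4 2 12 5 3 0 8 9 1 10 7 6 11]
After op 5 (out_shuffle): [4 9 2 1 12 10 5 7 3 6 0 11 8]
Position 12: card 8.

Answer: 8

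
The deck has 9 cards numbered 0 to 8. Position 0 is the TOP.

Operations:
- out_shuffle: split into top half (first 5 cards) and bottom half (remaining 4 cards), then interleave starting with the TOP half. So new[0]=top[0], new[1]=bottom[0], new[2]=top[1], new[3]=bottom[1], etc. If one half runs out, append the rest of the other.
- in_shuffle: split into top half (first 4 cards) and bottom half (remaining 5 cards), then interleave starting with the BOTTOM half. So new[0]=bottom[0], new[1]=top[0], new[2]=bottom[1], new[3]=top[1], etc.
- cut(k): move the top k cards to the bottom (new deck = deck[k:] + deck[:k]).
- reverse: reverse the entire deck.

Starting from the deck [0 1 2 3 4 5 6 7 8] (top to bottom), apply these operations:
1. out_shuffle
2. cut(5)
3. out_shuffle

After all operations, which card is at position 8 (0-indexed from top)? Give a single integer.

After op 1 (out_shuffle): [0 5 1 6 2 7 3 8 4]
After op 2 (cut(5)): [7 3 8 4 0 5 1 6 2]
After op 3 (out_shuffle): [7 5 3 1 8 6 4 2 0]
Position 8: card 0.

Answer: 0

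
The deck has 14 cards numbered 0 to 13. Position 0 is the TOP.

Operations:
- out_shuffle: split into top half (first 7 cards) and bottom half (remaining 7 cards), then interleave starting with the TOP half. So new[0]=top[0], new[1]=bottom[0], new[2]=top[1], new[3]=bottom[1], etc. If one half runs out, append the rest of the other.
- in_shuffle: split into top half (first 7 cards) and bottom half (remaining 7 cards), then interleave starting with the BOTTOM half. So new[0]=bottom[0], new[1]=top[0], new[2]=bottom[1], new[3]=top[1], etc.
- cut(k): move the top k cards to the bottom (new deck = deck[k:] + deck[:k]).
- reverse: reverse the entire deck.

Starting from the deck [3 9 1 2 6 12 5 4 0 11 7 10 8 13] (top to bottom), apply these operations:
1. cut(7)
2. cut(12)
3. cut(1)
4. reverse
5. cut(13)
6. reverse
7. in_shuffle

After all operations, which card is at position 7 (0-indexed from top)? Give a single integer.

Answer: 7

Derivation:
After op 1 (cut(7)): [4 0 11 7 10 8 13 3 9 1 2 6 12 5]
After op 2 (cut(12)): [12 5 4 0 11 7 10 8 13 3 9 1 2 6]
After op 3 (cut(1)): [5 4 0 11 7 10 8 13 3 9 1 2 6 12]
After op 4 (reverse): [12 6 2 1 9 3 13 8 10 7 11 0 4 5]
After op 5 (cut(13)): [5 12 6 2 1 9 3 13 8 10 7 11 0 4]
After op 6 (reverse): [4 0 11 7 10 8 13 3 9 1 2 6 12 5]
After op 7 (in_shuffle): [3 4 9 0 1 11 2 7 6 10 12 8 5 13]
Position 7: card 7.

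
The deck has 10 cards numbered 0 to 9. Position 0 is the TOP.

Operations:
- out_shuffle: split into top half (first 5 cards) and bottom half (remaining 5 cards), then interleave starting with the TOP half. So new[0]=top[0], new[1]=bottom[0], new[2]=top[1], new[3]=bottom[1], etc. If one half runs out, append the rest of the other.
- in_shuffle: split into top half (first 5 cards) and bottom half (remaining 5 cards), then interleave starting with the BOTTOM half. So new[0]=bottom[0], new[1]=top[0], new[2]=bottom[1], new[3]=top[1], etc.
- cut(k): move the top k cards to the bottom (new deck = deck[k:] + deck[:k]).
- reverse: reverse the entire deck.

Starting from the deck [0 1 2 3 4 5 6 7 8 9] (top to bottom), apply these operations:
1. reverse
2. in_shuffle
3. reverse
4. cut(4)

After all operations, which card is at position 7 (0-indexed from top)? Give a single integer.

Answer: 0

Derivation:
After op 1 (reverse): [9 8 7 6 5 4 3 2 1 0]
After op 2 (in_shuffle): [4 9 3 8 2 7 1 6 0 5]
After op 3 (reverse): [5 0 6 1 7 2 8 3 9 4]
After op 4 (cut(4)): [7 2 8 3 9 4 5 0 6 1]
Position 7: card 0.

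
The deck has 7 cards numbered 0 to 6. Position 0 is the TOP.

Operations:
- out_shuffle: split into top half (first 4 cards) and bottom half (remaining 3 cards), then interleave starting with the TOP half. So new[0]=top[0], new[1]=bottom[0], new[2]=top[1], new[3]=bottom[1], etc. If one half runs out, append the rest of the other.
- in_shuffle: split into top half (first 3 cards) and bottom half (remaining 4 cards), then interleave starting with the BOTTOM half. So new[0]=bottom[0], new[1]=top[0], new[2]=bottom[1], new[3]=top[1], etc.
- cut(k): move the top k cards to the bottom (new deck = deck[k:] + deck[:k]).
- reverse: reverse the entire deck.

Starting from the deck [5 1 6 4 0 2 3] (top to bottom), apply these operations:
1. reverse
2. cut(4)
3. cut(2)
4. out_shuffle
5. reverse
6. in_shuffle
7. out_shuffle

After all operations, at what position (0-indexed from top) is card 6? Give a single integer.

After op 1 (reverse): [3 2 0 4 6 1 5]
After op 2 (cut(4)): [6 1 5 3 2 0 4]
After op 3 (cut(2)): [5 3 2 0 4 6 1]
After op 4 (out_shuffle): [5 4 3 6 2 1 0]
After op 5 (reverse): [0 1 2 6 3 4 5]
After op 6 (in_shuffle): [6 0 3 1 4 2 5]
After op 7 (out_shuffle): [6 4 0 2 3 5 1]
Card 6 is at position 0.

Answer: 0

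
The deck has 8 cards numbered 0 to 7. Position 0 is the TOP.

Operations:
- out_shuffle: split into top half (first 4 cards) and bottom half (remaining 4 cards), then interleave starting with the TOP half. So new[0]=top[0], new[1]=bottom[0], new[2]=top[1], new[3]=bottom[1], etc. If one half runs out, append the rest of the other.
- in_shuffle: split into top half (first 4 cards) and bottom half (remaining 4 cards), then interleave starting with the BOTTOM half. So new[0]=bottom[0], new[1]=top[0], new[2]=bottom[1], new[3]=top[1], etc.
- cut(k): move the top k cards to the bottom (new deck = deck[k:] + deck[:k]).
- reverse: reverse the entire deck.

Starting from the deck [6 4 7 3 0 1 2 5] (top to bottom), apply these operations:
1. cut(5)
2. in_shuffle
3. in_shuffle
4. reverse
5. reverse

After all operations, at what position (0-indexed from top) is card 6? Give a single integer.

Answer: 6

Derivation:
After op 1 (cut(5)): [1 2 5 6 4 7 3 0]
After op 2 (in_shuffle): [4 1 7 2 3 5 0 6]
After op 3 (in_shuffle): [3 4 5 1 0 7 6 2]
After op 4 (reverse): [2 6 7 0 1 5 4 3]
After op 5 (reverse): [3 4 5 1 0 7 6 2]
Card 6 is at position 6.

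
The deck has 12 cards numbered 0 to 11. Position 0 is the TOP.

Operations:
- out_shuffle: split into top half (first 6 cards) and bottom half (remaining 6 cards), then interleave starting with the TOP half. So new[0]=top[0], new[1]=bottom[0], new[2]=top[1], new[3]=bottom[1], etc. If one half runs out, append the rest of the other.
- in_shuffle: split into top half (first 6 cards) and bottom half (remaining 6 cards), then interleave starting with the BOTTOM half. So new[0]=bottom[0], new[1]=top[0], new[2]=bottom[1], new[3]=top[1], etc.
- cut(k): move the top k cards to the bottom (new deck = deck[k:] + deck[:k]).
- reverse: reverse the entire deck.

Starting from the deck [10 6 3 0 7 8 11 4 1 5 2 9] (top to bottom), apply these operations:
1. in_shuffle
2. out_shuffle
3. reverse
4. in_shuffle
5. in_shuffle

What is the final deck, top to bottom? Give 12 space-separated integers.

After op 1 (in_shuffle): [11 10 4 6 1 3 5 0 2 7 9 8]
After op 2 (out_shuffle): [11 5 10 0 4 2 6 7 1 9 3 8]
After op 3 (reverse): [8 3 9 1 7 6 2 4 0 10 5 11]
After op 4 (in_shuffle): [2 8 4 3 0 9 10 1 5 7 11 6]
After op 5 (in_shuffle): [10 2 1 8 5 4 7 3 11 0 6 9]

Answer: 10 2 1 8 5 4 7 3 11 0 6 9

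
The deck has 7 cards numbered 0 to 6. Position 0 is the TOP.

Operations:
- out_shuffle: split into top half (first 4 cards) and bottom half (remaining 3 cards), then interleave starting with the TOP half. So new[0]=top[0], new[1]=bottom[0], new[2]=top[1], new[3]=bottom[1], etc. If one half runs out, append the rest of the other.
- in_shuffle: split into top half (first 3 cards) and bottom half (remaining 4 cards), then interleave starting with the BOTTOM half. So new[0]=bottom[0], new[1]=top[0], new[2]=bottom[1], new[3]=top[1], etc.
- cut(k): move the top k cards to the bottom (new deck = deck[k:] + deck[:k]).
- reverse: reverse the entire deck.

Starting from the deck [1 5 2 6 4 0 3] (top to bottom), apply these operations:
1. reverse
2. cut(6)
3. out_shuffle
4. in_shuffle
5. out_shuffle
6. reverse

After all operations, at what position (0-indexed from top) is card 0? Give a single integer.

After op 1 (reverse): [3 0 4 6 2 5 1]
After op 2 (cut(6)): [1 3 0 4 6 2 5]
After op 3 (out_shuffle): [1 6 3 2 0 5 4]
After op 4 (in_shuffle): [2 1 0 6 5 3 4]
After op 5 (out_shuffle): [2 5 1 3 0 4 6]
After op 6 (reverse): [6 4 0 3 1 5 2]
Card 0 is at position 2.

Answer: 2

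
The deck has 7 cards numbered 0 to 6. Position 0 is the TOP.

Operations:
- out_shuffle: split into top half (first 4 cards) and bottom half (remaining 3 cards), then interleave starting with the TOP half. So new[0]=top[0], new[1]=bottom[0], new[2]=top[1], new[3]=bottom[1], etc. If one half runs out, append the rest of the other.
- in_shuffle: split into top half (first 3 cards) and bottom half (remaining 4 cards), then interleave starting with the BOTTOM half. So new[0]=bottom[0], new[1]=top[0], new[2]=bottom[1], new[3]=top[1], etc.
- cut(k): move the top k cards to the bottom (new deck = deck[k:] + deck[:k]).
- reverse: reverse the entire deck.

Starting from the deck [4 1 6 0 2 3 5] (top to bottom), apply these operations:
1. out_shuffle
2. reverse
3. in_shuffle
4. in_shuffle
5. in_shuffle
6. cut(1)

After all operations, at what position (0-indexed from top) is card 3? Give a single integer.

After op 1 (out_shuffle): [4 2 1 3 6 5 0]
After op 2 (reverse): [0 5 6 3 1 2 4]
After op 3 (in_shuffle): [3 0 1 5 2 6 4]
After op 4 (in_shuffle): [5 3 2 0 6 1 4]
After op 5 (in_shuffle): [0 5 6 3 1 2 4]
After op 6 (cut(1)): [5 6 3 1 2 4 0]
Card 3 is at position 2.

Answer: 2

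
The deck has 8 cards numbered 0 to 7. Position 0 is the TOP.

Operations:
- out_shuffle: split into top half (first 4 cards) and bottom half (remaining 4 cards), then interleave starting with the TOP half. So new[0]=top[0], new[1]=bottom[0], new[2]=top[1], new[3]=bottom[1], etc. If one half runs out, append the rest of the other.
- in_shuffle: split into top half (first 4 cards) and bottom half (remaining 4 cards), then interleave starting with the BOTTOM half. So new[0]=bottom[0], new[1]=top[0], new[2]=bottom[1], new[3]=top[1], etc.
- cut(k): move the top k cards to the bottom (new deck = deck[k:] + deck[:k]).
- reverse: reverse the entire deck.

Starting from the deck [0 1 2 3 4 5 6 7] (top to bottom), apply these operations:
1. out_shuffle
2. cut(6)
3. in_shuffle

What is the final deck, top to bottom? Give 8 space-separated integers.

After op 1 (out_shuffle): [0 4 1 5 2 6 3 7]
After op 2 (cut(6)): [3 7 0 4 1 5 2 6]
After op 3 (in_shuffle): [1 3 5 7 2 0 6 4]

Answer: 1 3 5 7 2 0 6 4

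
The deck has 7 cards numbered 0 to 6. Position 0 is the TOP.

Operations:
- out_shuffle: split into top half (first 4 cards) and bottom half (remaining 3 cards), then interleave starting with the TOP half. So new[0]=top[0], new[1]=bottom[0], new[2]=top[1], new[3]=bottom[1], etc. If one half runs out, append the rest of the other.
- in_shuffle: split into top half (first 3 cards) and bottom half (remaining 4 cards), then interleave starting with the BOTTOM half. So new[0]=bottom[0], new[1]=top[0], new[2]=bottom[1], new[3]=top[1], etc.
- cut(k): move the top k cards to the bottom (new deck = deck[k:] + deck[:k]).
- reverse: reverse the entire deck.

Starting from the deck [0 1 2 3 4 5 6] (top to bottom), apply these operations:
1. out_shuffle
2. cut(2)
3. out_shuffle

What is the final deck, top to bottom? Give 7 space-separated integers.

Answer: 1 3 5 0 2 4 6

Derivation:
After op 1 (out_shuffle): [0 4 1 5 2 6 3]
After op 2 (cut(2)): [1 5 2 6 3 0 4]
After op 3 (out_shuffle): [1 3 5 0 2 4 6]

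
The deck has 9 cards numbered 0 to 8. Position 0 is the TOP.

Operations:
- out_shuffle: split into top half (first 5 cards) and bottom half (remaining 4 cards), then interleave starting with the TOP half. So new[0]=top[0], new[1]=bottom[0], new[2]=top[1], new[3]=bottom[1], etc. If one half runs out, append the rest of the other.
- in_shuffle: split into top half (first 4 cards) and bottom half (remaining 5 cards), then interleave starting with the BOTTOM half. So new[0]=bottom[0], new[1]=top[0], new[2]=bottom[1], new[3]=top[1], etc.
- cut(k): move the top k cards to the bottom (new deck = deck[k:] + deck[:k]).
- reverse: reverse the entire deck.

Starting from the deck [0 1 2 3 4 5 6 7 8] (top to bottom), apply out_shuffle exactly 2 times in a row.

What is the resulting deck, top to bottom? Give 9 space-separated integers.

Answer: 0 7 5 3 1 8 6 4 2

Derivation:
After op 1 (out_shuffle): [0 5 1 6 2 7 3 8 4]
After op 2 (out_shuffle): [0 7 5 3 1 8 6 4 2]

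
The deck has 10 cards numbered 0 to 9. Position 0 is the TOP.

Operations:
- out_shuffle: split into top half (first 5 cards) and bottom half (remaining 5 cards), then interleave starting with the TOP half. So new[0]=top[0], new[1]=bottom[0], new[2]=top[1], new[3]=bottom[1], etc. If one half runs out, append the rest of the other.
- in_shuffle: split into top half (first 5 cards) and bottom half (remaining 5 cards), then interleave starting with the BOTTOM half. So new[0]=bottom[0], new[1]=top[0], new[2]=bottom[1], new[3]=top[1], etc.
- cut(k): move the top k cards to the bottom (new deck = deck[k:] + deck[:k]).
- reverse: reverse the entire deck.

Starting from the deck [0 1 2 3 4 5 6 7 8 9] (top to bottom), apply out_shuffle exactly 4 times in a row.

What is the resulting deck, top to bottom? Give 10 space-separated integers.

Answer: 0 4 8 3 7 2 6 1 5 9

Derivation:
After op 1 (out_shuffle): [0 5 1 6 2 7 3 8 4 9]
After op 2 (out_shuffle): [0 7 5 3 1 8 6 4 2 9]
After op 3 (out_shuffle): [0 8 7 6 5 4 3 2 1 9]
After op 4 (out_shuffle): [0 4 8 3 7 2 6 1 5 9]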